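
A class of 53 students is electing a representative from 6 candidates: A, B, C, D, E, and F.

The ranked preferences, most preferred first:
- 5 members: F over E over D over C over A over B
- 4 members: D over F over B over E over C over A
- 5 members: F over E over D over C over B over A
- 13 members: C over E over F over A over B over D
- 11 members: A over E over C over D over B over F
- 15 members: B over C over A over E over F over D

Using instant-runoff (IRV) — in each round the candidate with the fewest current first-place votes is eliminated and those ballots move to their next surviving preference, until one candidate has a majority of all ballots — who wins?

Round 1: A 11, B 15, C 13, D 4, E 0, F 10. E eliminated.
Round 2: A 11, B 15, C 13, D 4, F 10. D eliminated.
Round 3: A 11, B 15, C 13, F 14. A eliminated.
Round 4: B 15, C 24, F 14. F eliminated.
Round 5: B 19, C 34. C has a majority (≥27).

C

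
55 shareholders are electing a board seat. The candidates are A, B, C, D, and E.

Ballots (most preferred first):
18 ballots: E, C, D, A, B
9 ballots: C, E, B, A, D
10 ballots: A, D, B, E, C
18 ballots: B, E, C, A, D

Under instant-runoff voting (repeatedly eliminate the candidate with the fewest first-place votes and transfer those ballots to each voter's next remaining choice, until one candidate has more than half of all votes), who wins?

Round 1: A 10, B 18, C 9, D 0, E 18. D eliminated.
Round 2: A 10, B 18, C 9, E 18. C eliminated.
Round 3: A 10, B 18, E 27. A eliminated.
Round 4: B 28, E 27. B has a majority (≥28).

B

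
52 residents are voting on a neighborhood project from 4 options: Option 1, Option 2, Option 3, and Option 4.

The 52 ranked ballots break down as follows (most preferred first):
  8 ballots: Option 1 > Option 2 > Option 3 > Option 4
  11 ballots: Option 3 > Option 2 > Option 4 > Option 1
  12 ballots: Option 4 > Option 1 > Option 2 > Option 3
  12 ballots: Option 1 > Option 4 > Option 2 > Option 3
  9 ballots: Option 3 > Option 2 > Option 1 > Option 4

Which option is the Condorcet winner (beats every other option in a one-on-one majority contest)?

Option 1 vs Option 2: 32–20
Option 1 vs Option 3: 32–20
Option 1 vs Option 4: 29–23
Option 1 beats every other option.

Option 1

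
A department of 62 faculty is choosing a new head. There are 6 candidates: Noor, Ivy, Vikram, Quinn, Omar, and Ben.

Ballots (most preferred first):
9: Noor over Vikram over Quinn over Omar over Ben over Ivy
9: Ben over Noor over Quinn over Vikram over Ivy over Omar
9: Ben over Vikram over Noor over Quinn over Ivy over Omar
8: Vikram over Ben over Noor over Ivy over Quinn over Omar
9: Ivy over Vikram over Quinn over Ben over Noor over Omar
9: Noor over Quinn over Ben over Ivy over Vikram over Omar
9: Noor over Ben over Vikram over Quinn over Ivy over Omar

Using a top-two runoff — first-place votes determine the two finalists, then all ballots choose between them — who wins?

Ben

Round 1 first-place votes: Noor 27, Ivy 9, Vikram 8, Quinn 0, Omar 0, Ben 18. Noor and Ben advance.
Runoff: Noor is ranked above Ben on 27 ballots, Ben above Noor on 35.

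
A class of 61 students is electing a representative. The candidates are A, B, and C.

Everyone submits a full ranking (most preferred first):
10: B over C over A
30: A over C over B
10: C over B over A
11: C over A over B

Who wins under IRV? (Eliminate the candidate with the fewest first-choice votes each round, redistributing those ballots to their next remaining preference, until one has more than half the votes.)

Round 1: A 30, B 10, C 21. B eliminated.
Round 2: A 30, C 31. C has a majority (≥31).

C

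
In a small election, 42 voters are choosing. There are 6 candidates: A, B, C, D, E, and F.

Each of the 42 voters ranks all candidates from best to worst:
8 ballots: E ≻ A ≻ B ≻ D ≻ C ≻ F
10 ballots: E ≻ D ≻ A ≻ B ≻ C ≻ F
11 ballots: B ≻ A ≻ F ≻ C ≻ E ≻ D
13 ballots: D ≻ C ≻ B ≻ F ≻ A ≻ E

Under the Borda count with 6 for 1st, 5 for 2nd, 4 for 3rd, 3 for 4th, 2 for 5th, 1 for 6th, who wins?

B

A: 8×5 + 10×4 + 11×5 + 13×2 = 161
B: 8×4 + 10×3 + 11×6 + 13×4 = 180
C: 8×2 + 10×2 + 11×3 + 13×5 = 134
D: 8×3 + 10×5 + 11×1 + 13×6 = 163
E: 8×6 + 10×6 + 11×2 + 13×1 = 143
F: 8×1 + 10×1 + 11×4 + 13×3 = 101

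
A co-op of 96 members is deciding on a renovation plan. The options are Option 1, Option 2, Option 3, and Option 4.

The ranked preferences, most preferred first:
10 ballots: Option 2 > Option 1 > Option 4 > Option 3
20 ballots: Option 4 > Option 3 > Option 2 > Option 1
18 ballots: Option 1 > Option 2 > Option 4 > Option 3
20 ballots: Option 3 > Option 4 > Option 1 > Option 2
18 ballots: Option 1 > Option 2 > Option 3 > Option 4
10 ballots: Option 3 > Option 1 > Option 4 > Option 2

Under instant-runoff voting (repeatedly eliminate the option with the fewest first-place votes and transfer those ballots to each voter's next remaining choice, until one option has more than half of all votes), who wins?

Round 1: Option 1 36, Option 2 10, Option 3 30, Option 4 20. Option 2 eliminated.
Round 2: Option 1 46, Option 3 30, Option 4 20. Option 4 eliminated.
Round 3: Option 1 46, Option 3 50. Option 3 has a majority (≥49).

Option 3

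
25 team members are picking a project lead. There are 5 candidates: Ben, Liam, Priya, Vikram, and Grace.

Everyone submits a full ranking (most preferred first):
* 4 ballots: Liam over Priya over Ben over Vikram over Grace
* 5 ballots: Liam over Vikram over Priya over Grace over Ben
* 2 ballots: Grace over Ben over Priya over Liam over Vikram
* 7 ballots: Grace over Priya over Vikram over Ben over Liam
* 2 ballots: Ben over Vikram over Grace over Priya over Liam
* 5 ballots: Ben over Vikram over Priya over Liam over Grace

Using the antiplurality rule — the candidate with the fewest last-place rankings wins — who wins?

Last-place votes: Ben 5, Liam 9, Priya 0, Vikram 2, Grace 9.

Priya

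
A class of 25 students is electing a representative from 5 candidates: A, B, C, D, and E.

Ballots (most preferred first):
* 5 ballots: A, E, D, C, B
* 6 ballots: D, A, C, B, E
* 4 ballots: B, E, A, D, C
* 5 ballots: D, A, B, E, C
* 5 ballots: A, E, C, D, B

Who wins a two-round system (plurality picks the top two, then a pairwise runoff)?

A

Round 1 first-place votes: A 10, B 4, C 0, D 11, E 0. D and A advance.
Runoff: D is ranked above A on 11 ballots, A above D on 14.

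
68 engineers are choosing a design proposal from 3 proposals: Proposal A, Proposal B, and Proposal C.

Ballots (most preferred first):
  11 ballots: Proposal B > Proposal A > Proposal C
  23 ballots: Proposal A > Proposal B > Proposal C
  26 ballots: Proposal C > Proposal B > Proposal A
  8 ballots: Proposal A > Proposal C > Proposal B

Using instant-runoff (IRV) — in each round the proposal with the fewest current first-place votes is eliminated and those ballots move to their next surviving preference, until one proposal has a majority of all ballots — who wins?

Round 1: Proposal A 31, Proposal B 11, Proposal C 26. Proposal B eliminated.
Round 2: Proposal A 42, Proposal C 26. Proposal A has a majority (≥35).

Proposal A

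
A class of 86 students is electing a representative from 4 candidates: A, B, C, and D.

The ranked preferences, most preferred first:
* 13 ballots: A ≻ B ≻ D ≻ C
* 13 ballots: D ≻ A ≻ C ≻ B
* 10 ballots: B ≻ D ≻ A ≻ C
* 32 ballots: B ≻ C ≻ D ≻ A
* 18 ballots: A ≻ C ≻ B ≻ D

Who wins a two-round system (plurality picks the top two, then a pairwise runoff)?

Round 1 first-place votes: A 31, B 42, C 0, D 13. B and A advance.
Runoff: B is ranked above A on 42 ballots, A above B on 44.

A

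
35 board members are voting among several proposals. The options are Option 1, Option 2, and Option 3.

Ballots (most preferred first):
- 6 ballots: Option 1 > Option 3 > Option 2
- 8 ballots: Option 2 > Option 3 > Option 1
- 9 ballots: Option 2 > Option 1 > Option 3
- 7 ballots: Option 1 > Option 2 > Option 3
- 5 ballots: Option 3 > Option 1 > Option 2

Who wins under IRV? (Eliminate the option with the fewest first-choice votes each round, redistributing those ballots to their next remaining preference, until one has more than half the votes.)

Round 1: Option 1 13, Option 2 17, Option 3 5. Option 3 eliminated.
Round 2: Option 1 18, Option 2 17. Option 1 has a majority (≥18).

Option 1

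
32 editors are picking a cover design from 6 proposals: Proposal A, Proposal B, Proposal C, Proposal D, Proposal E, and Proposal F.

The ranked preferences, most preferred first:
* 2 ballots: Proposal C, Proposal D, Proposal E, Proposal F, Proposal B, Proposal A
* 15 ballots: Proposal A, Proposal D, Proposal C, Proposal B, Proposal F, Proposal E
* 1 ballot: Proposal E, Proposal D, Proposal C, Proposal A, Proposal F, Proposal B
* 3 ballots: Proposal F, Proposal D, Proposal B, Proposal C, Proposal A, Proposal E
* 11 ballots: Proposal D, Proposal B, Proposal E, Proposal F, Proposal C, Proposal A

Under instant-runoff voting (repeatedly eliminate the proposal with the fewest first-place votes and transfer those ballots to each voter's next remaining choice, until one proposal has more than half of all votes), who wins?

Proposal D

Round 1: Proposal A 15, Proposal B 0, Proposal C 2, Proposal D 11, Proposal E 1, Proposal F 3. Proposal B eliminated.
Round 2: Proposal A 15, Proposal C 2, Proposal D 11, Proposal E 1, Proposal F 3. Proposal E eliminated.
Round 3: Proposal A 15, Proposal C 2, Proposal D 12, Proposal F 3. Proposal C eliminated.
Round 4: Proposal A 15, Proposal D 14, Proposal F 3. Proposal F eliminated.
Round 5: Proposal A 15, Proposal D 17. Proposal D has a majority (≥17).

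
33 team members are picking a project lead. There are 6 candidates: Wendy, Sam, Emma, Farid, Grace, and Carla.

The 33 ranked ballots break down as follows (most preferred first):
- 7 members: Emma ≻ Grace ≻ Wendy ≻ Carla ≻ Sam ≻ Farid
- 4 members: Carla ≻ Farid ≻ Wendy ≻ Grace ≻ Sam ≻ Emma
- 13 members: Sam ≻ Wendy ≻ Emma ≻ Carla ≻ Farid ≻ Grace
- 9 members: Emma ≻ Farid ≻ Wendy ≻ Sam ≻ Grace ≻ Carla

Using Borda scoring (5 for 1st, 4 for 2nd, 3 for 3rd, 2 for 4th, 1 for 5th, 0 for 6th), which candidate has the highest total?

Wendy: 7×3 + 4×3 + 13×4 + 9×3 = 112
Sam: 7×1 + 4×1 + 13×5 + 9×2 = 94
Emma: 7×5 + 4×0 + 13×3 + 9×5 = 119
Farid: 7×0 + 4×4 + 13×1 + 9×4 = 65
Grace: 7×4 + 4×2 + 13×0 + 9×1 = 45
Carla: 7×2 + 4×5 + 13×2 + 9×0 = 60

Emma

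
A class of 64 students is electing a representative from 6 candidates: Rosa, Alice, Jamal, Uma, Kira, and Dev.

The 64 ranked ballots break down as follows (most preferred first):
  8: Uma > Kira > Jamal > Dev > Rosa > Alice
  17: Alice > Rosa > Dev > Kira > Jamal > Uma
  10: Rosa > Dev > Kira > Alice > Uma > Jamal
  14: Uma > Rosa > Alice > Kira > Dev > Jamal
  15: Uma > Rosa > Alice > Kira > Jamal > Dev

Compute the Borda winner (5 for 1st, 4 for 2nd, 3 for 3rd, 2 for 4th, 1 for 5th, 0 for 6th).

Rosa: 8×1 + 17×4 + 10×5 + 14×4 + 15×4 = 242
Alice: 8×0 + 17×5 + 10×2 + 14×3 + 15×3 = 192
Jamal: 8×3 + 17×1 + 10×0 + 14×0 + 15×1 = 56
Uma: 8×5 + 17×0 + 10×1 + 14×5 + 15×5 = 195
Kira: 8×4 + 17×2 + 10×3 + 14×2 + 15×2 = 154
Dev: 8×2 + 17×3 + 10×4 + 14×1 + 15×0 = 121

Rosa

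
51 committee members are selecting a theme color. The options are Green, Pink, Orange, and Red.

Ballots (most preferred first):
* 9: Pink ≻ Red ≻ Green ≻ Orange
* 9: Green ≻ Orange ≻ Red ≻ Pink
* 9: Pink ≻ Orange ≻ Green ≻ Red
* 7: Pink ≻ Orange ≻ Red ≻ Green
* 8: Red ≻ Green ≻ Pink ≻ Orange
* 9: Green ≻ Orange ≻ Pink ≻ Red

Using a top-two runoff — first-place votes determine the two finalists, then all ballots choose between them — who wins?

Green

Round 1 first-place votes: Green 18, Pink 25, Orange 0, Red 8. Pink and Green advance.
Runoff: Pink is ranked above Green on 25 ballots, Green above Pink on 26.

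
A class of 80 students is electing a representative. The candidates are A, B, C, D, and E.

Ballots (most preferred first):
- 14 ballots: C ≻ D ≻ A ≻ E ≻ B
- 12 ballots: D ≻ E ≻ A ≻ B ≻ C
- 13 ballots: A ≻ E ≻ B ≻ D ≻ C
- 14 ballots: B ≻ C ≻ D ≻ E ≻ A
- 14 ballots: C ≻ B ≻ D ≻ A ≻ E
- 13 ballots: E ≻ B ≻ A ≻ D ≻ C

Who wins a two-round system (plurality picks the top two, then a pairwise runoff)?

B

Round 1 first-place votes: A 13, B 14, C 28, D 12, E 13. C and B advance.
Runoff: C is ranked above B on 28 ballots, B above C on 52.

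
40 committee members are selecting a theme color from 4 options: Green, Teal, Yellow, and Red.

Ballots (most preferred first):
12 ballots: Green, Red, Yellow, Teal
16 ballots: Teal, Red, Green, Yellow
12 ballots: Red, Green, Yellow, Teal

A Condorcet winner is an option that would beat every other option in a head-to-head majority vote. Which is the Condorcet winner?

Red

Red vs Green: 28–12
Red vs Teal: 24–16
Red vs Yellow: 40–0
Red beats every other option.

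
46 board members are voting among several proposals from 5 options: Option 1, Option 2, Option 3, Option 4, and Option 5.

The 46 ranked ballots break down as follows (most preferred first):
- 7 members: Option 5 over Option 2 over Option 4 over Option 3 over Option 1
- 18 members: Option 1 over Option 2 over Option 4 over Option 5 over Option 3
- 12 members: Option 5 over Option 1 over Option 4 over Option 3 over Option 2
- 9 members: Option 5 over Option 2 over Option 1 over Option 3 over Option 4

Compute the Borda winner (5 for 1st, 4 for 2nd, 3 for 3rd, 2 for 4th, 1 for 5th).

Option 1: 7×1 + 18×5 + 12×4 + 9×3 = 172
Option 2: 7×4 + 18×4 + 12×1 + 9×4 = 148
Option 3: 7×2 + 18×1 + 12×2 + 9×2 = 74
Option 4: 7×3 + 18×3 + 12×3 + 9×1 = 120
Option 5: 7×5 + 18×2 + 12×5 + 9×5 = 176

Option 5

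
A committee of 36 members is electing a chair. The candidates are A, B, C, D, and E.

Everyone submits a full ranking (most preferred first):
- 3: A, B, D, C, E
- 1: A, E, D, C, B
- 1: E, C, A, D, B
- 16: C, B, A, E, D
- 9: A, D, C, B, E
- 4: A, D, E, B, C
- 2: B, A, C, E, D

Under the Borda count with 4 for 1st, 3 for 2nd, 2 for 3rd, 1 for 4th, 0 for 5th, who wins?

A: 3×4 + 1×4 + 1×2 + 16×2 + 9×4 + 4×4 + 2×3 = 108
B: 3×3 + 1×0 + 1×0 + 16×3 + 9×1 + 4×1 + 2×4 = 78
C: 3×1 + 1×1 + 1×3 + 16×4 + 9×2 + 4×0 + 2×2 = 93
D: 3×2 + 1×2 + 1×1 + 16×0 + 9×3 + 4×3 + 2×0 = 48
E: 3×0 + 1×3 + 1×4 + 16×1 + 9×0 + 4×2 + 2×1 = 33

A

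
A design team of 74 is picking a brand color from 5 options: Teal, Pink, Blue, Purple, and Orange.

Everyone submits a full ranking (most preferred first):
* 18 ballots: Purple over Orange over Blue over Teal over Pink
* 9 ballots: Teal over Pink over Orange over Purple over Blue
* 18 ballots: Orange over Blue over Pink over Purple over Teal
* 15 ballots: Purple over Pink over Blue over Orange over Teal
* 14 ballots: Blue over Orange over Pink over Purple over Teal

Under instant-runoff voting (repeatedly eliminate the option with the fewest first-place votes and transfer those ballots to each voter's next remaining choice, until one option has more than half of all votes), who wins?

Orange

Round 1: Teal 9, Pink 0, Blue 14, Purple 33, Orange 18. Pink eliminated.
Round 2: Teal 9, Blue 14, Purple 33, Orange 18. Teal eliminated.
Round 3: Blue 14, Purple 33, Orange 27. Blue eliminated.
Round 4: Purple 33, Orange 41. Orange has a majority (≥38).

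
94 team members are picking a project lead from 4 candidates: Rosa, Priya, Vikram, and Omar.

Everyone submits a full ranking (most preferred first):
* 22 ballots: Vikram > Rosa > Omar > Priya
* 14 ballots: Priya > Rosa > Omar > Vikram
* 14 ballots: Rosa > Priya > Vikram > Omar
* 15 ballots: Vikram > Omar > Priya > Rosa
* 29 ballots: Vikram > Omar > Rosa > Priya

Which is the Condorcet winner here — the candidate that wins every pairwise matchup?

Vikram

Vikram vs Rosa: 66–28
Vikram vs Priya: 66–28
Vikram vs Omar: 80–14
Vikram beats every other candidate.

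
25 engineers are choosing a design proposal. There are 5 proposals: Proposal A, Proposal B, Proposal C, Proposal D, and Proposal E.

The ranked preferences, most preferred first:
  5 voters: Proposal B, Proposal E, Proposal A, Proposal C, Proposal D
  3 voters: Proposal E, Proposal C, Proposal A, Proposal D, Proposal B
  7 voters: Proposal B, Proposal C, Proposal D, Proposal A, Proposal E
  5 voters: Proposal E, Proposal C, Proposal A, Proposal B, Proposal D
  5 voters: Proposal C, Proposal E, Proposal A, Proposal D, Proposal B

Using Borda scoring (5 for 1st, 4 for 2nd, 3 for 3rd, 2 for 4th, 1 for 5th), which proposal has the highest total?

Proposal C

Proposal A: 5×3 + 3×3 + 7×2 + 5×3 + 5×3 = 68
Proposal B: 5×5 + 3×1 + 7×5 + 5×2 + 5×1 = 78
Proposal C: 5×2 + 3×4 + 7×4 + 5×4 + 5×5 = 95
Proposal D: 5×1 + 3×2 + 7×3 + 5×1 + 5×2 = 47
Proposal E: 5×4 + 3×5 + 7×1 + 5×5 + 5×4 = 87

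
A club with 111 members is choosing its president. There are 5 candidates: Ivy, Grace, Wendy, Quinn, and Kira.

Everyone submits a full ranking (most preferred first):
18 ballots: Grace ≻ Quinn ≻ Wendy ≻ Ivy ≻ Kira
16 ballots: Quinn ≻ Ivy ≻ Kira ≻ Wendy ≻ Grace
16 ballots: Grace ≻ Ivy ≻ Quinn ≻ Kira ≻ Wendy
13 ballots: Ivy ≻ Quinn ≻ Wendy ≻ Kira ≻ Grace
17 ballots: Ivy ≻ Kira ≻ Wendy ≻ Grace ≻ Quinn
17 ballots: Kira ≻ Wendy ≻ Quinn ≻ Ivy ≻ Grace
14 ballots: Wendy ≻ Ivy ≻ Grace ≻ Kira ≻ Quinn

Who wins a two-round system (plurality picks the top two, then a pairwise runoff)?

Round 1 first-place votes: Ivy 30, Grace 34, Wendy 14, Quinn 16, Kira 17. Grace and Ivy advance.
Runoff: Grace is ranked above Ivy on 34 ballots, Ivy above Grace on 77.

Ivy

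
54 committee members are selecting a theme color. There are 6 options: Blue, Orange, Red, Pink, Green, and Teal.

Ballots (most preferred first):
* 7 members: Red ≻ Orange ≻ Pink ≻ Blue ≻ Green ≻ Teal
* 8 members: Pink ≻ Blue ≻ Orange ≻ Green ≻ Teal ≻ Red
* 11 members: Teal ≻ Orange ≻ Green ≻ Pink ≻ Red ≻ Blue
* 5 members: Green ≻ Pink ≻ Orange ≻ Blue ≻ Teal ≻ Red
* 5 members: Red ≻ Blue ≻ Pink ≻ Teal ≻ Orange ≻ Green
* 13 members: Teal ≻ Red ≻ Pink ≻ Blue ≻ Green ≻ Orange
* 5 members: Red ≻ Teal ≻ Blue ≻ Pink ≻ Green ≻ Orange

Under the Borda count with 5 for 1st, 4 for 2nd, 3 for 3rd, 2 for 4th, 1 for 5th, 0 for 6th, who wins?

Pink

Blue: 7×2 + 8×4 + 11×0 + 5×2 + 5×4 + 13×2 + 5×3 = 117
Orange: 7×4 + 8×3 + 11×4 + 5×3 + 5×1 + 13×0 + 5×0 = 116
Red: 7×5 + 8×0 + 11×1 + 5×0 + 5×5 + 13×4 + 5×5 = 148
Pink: 7×3 + 8×5 + 11×2 + 5×4 + 5×3 + 13×3 + 5×2 = 167
Green: 7×1 + 8×2 + 11×3 + 5×5 + 5×0 + 13×1 + 5×1 = 99
Teal: 7×0 + 8×1 + 11×5 + 5×1 + 5×2 + 13×5 + 5×4 = 163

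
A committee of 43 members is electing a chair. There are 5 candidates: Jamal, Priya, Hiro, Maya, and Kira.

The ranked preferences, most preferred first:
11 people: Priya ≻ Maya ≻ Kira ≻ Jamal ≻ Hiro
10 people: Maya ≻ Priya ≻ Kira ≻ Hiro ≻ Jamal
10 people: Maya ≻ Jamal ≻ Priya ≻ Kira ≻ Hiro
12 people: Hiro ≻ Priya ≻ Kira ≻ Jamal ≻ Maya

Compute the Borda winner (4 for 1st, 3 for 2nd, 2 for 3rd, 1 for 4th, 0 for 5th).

Jamal: 11×1 + 10×0 + 10×3 + 12×1 = 53
Priya: 11×4 + 10×3 + 10×2 + 12×3 = 130
Hiro: 11×0 + 10×1 + 10×0 + 12×4 = 58
Maya: 11×3 + 10×4 + 10×4 + 12×0 = 113
Kira: 11×2 + 10×2 + 10×1 + 12×2 = 76

Priya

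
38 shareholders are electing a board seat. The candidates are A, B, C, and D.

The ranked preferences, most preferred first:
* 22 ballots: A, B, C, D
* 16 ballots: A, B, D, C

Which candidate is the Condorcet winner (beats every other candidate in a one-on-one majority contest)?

A

A vs B: 38–0
A vs C: 38–0
A vs D: 38–0
A beats every other candidate.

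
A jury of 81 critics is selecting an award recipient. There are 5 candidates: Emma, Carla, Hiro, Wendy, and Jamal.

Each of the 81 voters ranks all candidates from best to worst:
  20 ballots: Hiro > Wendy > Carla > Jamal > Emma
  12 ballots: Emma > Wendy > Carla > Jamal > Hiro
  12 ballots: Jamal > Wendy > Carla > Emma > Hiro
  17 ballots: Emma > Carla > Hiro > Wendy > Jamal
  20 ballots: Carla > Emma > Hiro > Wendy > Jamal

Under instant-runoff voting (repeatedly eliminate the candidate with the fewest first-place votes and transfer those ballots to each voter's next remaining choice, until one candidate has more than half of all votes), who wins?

Carla

Round 1: Emma 29, Carla 20, Hiro 20, Wendy 0, Jamal 12. Wendy eliminated.
Round 2: Emma 29, Carla 20, Hiro 20, Jamal 12. Jamal eliminated.
Round 3: Emma 29, Carla 32, Hiro 20. Hiro eliminated.
Round 4: Emma 29, Carla 52. Carla has a majority (≥41).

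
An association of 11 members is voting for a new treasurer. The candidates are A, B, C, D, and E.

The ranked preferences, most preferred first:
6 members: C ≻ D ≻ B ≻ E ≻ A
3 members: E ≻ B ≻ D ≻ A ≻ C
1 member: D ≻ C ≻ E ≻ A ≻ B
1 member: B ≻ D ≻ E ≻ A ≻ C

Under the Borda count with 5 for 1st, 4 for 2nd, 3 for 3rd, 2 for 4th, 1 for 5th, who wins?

A: 6×1 + 3×2 + 1×2 + 1×2 = 16
B: 6×3 + 3×4 + 1×1 + 1×5 = 36
C: 6×5 + 3×1 + 1×4 + 1×1 = 38
D: 6×4 + 3×3 + 1×5 + 1×4 = 42
E: 6×2 + 3×5 + 1×3 + 1×3 = 33

D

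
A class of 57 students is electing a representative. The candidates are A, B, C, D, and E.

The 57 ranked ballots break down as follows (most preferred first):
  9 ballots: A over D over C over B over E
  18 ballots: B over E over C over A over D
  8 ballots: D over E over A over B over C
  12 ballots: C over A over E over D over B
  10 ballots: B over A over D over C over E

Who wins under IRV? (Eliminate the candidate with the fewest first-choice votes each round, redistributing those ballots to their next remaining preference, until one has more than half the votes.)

Round 1: A 9, B 28, C 12, D 8, E 0. E eliminated.
Round 2: A 9, B 28, C 12, D 8. D eliminated.
Round 3: A 17, B 28, C 12. C eliminated.
Round 4: A 29, B 28. A has a majority (≥29).

A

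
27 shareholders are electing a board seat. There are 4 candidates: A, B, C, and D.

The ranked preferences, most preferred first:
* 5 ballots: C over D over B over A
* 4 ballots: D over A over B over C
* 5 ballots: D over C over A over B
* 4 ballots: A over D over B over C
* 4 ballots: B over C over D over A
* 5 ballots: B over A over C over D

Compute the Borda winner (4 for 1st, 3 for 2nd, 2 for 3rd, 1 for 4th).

A: 5×1 + 4×3 + 5×2 + 4×4 + 4×1 + 5×3 = 62
B: 5×2 + 4×2 + 5×1 + 4×2 + 4×4 + 5×4 = 67
C: 5×4 + 4×1 + 5×3 + 4×1 + 4×3 + 5×2 = 65
D: 5×3 + 4×4 + 5×4 + 4×3 + 4×2 + 5×1 = 76

D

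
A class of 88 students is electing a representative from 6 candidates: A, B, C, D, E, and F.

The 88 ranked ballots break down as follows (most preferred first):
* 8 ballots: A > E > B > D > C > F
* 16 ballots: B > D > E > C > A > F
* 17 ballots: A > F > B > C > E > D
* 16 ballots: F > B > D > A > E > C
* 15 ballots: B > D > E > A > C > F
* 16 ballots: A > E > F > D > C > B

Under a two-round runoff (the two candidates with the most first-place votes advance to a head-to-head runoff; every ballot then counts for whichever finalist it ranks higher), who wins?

Round 1 first-place votes: A 41, B 31, C 0, D 0, E 0, F 16. A and B advance.
Runoff: A is ranked above B on 41 ballots, B above A on 47.

B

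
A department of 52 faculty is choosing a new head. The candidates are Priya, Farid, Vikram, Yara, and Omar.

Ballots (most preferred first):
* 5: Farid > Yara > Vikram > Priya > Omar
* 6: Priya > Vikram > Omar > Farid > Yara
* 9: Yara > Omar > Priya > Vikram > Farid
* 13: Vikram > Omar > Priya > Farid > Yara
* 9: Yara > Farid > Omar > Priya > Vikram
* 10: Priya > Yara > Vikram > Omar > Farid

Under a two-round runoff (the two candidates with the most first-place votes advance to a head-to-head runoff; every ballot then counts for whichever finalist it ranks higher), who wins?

Priya

Round 1 first-place votes: Priya 16, Farid 5, Vikram 13, Yara 18, Omar 0. Yara and Priya advance.
Runoff: Yara is ranked above Priya on 23 ballots, Priya above Yara on 29.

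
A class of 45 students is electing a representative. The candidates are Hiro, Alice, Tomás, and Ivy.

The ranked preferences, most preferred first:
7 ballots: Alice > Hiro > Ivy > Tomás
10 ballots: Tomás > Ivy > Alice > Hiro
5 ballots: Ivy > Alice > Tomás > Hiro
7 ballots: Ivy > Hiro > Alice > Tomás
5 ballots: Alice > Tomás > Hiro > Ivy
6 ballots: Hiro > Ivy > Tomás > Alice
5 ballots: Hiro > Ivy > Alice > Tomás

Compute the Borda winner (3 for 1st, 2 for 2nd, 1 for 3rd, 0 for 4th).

Hiro: 7×2 + 10×0 + 5×0 + 7×2 + 5×1 + 6×3 + 5×3 = 66
Alice: 7×3 + 10×1 + 5×2 + 7×1 + 5×3 + 6×0 + 5×1 = 68
Tomás: 7×0 + 10×3 + 5×1 + 7×0 + 5×2 + 6×1 + 5×0 = 51
Ivy: 7×1 + 10×2 + 5×3 + 7×3 + 5×0 + 6×2 + 5×2 = 85

Ivy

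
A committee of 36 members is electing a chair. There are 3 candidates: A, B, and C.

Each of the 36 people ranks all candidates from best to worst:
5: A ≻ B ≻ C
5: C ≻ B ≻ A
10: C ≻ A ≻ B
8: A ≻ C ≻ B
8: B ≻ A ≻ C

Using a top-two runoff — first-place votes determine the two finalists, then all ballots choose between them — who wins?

A

Round 1 first-place votes: A 13, B 8, C 15. C and A advance.
Runoff: C is ranked above A on 15 ballots, A above C on 21.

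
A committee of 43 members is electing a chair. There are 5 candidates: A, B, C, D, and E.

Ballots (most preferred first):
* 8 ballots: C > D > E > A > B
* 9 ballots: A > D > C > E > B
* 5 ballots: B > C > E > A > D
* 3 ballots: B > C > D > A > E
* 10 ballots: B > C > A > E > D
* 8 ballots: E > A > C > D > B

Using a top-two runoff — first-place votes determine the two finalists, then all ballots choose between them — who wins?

A

Round 1 first-place votes: A 9, B 18, C 8, D 0, E 8. B and A advance.
Runoff: B is ranked above A on 18 ballots, A above B on 25.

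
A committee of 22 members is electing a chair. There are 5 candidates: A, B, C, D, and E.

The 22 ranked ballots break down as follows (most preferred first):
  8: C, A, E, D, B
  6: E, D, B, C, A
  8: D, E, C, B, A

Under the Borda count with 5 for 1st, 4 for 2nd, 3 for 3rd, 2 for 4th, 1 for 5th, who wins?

E

A: 8×4 + 6×1 + 8×1 = 46
B: 8×1 + 6×3 + 8×2 = 42
C: 8×5 + 6×2 + 8×3 = 76
D: 8×2 + 6×4 + 8×5 = 80
E: 8×3 + 6×5 + 8×4 = 86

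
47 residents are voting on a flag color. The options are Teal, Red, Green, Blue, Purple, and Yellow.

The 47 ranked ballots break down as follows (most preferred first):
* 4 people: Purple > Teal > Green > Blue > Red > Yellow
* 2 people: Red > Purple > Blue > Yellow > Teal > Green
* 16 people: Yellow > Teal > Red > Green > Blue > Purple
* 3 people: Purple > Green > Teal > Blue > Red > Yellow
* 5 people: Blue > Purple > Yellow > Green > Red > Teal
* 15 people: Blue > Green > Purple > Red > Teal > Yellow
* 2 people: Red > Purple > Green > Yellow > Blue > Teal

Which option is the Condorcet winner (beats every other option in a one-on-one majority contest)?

Green vs Teal: 25–22
Green vs Red: 27–20
Green vs Blue: 25–22
Green vs Purple: 31–16
Green vs Yellow: 24–23
Green beats every other option.

Green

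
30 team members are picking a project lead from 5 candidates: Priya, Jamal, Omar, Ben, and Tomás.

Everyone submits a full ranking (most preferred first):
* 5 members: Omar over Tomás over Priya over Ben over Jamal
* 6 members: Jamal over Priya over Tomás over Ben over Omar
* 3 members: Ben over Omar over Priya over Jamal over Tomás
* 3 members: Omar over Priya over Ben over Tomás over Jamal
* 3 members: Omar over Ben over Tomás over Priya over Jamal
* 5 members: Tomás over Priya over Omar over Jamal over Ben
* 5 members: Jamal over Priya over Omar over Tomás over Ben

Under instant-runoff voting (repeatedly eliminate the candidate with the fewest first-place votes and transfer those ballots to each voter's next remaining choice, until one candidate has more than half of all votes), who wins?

Round 1: Priya 0, Jamal 11, Omar 11, Ben 3, Tomás 5. Priya eliminated.
Round 2: Jamal 11, Omar 11, Ben 3, Tomás 5. Ben eliminated.
Round 3: Jamal 11, Omar 14, Tomás 5. Tomás eliminated.
Round 4: Jamal 11, Omar 19. Omar has a majority (≥16).

Omar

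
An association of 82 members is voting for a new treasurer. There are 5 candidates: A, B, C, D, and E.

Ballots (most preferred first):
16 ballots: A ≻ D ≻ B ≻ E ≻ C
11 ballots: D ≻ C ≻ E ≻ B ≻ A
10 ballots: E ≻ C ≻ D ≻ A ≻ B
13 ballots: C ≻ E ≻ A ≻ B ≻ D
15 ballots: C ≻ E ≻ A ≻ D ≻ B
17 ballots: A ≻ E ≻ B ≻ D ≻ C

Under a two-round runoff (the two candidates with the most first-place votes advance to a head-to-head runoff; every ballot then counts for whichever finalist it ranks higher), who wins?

Round 1 first-place votes: A 33, B 0, C 28, D 11, E 10. A and C advance.
Runoff: A is ranked above C on 33 ballots, C above A on 49.

C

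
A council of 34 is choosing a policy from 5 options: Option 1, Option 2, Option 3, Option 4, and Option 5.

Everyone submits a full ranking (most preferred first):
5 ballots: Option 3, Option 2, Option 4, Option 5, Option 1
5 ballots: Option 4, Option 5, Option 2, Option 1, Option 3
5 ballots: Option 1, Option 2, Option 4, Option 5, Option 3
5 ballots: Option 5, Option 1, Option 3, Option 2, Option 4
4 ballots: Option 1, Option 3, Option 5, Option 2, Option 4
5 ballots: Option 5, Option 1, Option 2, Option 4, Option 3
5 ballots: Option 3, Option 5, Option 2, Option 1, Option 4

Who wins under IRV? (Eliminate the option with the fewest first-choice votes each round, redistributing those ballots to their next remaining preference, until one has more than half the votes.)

Option 5

Round 1: Option 1 9, Option 2 0, Option 3 10, Option 4 5, Option 5 10. Option 2 eliminated.
Round 2: Option 1 9, Option 3 10, Option 4 5, Option 5 10. Option 4 eliminated.
Round 3: Option 1 9, Option 3 10, Option 5 15. Option 1 eliminated.
Round 4: Option 3 14, Option 5 20. Option 5 has a majority (≥18).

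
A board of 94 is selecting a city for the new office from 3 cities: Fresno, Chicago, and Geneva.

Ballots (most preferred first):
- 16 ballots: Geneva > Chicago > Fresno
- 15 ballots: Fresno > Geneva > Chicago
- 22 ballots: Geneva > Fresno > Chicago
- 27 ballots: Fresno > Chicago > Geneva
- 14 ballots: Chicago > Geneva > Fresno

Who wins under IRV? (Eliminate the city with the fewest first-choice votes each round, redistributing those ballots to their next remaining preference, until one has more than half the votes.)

Geneva

Round 1: Fresno 42, Chicago 14, Geneva 38. Chicago eliminated.
Round 2: Fresno 42, Geneva 52. Geneva has a majority (≥48).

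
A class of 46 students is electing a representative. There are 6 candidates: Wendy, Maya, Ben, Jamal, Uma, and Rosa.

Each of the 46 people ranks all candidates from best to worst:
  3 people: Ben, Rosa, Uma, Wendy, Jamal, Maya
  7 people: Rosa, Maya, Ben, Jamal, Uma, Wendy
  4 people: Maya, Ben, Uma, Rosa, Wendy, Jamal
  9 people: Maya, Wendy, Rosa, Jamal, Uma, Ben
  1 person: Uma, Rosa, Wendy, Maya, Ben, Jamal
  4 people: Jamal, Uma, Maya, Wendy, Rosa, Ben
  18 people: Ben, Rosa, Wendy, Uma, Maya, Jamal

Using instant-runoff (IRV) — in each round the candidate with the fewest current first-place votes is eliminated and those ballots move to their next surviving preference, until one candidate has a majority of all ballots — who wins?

Maya

Round 1: Wendy 0, Maya 13, Ben 21, Jamal 4, Uma 1, Rosa 7. Wendy eliminated.
Round 2: Maya 13, Ben 21, Jamal 4, Uma 1, Rosa 7. Uma eliminated.
Round 3: Maya 13, Ben 21, Jamal 4, Rosa 8. Jamal eliminated.
Round 4: Maya 17, Ben 21, Rosa 8. Rosa eliminated.
Round 5: Maya 25, Ben 21. Maya has a majority (≥24).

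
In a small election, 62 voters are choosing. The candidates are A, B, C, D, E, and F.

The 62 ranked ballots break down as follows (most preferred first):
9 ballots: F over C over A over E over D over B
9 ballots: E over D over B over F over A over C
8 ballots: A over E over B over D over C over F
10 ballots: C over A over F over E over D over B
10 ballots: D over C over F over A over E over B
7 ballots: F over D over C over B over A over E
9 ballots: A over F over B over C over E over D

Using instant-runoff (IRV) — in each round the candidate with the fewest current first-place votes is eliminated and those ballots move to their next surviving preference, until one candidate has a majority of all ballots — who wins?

A

Round 1: A 17, B 0, C 10, D 10, E 9, F 16. B eliminated.
Round 2: A 17, C 10, D 10, E 9, F 16. E eliminated.
Round 3: A 17, C 10, D 19, F 16. C eliminated.
Round 4: A 27, D 19, F 16. F eliminated.
Round 5: A 36, D 26. A has a majority (≥32).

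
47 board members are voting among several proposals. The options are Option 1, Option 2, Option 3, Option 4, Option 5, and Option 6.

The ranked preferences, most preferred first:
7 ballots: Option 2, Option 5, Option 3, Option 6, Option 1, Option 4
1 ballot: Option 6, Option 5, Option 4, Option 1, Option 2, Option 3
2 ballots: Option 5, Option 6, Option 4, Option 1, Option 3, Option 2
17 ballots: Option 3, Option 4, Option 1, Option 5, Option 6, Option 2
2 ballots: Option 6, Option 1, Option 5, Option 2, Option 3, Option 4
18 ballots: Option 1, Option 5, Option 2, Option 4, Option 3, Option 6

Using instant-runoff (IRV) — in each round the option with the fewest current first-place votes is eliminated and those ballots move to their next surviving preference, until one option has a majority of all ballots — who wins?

Option 3

Round 1: Option 1 18, Option 2 7, Option 3 17, Option 4 0, Option 5 2, Option 6 3. Option 4 eliminated.
Round 2: Option 1 18, Option 2 7, Option 3 17, Option 5 2, Option 6 3. Option 5 eliminated.
Round 3: Option 1 18, Option 2 7, Option 3 17, Option 6 5. Option 6 eliminated.
Round 4: Option 1 23, Option 2 7, Option 3 17. Option 2 eliminated.
Round 5: Option 1 23, Option 3 24. Option 3 has a majority (≥24).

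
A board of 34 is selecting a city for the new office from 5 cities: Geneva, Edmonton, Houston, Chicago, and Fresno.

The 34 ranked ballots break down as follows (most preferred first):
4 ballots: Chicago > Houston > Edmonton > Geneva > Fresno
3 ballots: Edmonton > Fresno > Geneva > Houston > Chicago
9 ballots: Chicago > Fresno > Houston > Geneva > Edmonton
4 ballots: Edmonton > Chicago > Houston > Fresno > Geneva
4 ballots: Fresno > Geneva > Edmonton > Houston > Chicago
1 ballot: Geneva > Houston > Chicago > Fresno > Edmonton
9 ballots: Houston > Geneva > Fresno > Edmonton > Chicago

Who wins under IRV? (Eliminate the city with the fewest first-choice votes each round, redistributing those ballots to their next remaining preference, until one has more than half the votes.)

Round 1: Geneva 1, Edmonton 7, Houston 9, Chicago 13, Fresno 4. Geneva eliminated.
Round 2: Edmonton 7, Houston 10, Chicago 13, Fresno 4. Fresno eliminated.
Round 3: Edmonton 11, Houston 10, Chicago 13. Houston eliminated.
Round 4: Edmonton 20, Chicago 14. Edmonton has a majority (≥18).

Edmonton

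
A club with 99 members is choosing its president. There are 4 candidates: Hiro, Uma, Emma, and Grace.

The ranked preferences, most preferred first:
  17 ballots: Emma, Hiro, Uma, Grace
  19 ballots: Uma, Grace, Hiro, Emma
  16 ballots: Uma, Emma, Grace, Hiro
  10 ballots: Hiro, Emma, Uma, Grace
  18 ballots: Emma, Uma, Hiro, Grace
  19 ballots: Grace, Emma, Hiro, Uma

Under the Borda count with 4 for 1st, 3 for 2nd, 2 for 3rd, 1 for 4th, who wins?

Hiro: 17×3 + 19×2 + 16×1 + 10×4 + 18×2 + 19×2 = 219
Uma: 17×2 + 19×4 + 16×4 + 10×2 + 18×3 + 19×1 = 267
Emma: 17×4 + 19×1 + 16×3 + 10×3 + 18×4 + 19×3 = 294
Grace: 17×1 + 19×3 + 16×2 + 10×1 + 18×1 + 19×4 = 210

Emma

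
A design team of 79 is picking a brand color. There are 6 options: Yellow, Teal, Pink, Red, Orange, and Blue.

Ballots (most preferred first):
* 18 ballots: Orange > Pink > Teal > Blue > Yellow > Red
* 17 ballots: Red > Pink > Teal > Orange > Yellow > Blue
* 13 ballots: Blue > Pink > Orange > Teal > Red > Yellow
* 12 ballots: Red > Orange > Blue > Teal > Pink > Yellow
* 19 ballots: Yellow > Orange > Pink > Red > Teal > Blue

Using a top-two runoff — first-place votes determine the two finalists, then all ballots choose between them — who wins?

Round 1 first-place votes: Yellow 19, Teal 0, Pink 0, Red 29, Orange 18, Blue 13. Red and Yellow advance.
Runoff: Red is ranked above Yellow on 42 ballots, Yellow above Red on 37.

Red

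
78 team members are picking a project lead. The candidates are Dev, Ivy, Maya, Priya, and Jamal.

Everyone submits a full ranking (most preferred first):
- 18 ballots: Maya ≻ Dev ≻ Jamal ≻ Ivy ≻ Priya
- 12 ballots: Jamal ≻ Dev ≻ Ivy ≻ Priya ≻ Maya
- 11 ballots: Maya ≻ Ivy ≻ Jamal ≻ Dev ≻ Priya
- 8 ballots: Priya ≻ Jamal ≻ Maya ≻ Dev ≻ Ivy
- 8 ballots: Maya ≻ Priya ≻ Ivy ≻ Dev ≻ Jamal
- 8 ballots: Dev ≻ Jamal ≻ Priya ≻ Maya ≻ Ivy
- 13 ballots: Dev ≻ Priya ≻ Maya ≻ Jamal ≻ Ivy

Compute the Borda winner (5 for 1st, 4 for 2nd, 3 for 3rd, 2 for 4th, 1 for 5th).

Dev: 18×4 + 12×4 + 11×2 + 8×2 + 8×2 + 8×5 + 13×5 = 279
Ivy: 18×2 + 12×3 + 11×4 + 8×1 + 8×3 + 8×1 + 13×1 = 169
Maya: 18×5 + 12×1 + 11×5 + 8×3 + 8×5 + 8×2 + 13×3 = 276
Priya: 18×1 + 12×2 + 11×1 + 8×5 + 8×4 + 8×3 + 13×4 = 201
Jamal: 18×3 + 12×5 + 11×3 + 8×4 + 8×1 + 8×4 + 13×2 = 245

Dev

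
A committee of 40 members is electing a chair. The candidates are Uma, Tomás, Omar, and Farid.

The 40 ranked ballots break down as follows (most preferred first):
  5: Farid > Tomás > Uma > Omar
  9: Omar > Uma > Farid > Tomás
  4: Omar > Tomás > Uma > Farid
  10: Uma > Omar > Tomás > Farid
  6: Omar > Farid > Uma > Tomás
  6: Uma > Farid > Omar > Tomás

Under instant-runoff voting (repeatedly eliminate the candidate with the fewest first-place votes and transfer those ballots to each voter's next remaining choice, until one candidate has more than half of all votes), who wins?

Round 1: Uma 16, Tomás 0, Omar 19, Farid 5. Tomás eliminated.
Round 2: Uma 16, Omar 19, Farid 5. Farid eliminated.
Round 3: Uma 21, Omar 19. Uma has a majority (≥21).

Uma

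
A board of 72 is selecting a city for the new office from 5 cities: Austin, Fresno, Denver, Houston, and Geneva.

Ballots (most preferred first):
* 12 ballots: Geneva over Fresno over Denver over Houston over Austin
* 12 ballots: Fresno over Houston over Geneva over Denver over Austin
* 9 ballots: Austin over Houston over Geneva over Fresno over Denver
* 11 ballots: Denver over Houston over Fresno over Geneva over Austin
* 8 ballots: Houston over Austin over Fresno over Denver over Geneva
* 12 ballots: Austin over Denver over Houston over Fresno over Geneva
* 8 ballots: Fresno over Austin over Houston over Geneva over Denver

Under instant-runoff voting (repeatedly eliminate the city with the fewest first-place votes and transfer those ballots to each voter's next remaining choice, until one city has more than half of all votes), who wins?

Round 1: Austin 21, Fresno 20, Denver 11, Houston 8, Geneva 12. Houston eliminated.
Round 2: Austin 29, Fresno 20, Denver 11, Geneva 12. Denver eliminated.
Round 3: Austin 29, Fresno 31, Geneva 12. Geneva eliminated.
Round 4: Austin 29, Fresno 43. Fresno has a majority (≥37).

Fresno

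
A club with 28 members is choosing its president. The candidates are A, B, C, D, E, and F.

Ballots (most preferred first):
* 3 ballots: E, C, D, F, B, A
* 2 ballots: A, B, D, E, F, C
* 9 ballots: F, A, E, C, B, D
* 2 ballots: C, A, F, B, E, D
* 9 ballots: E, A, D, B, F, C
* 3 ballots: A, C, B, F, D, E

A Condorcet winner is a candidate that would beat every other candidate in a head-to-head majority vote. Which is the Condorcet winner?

A vs B: 25–3
A vs C: 23–5
A vs D: 25–3
A vs E: 16–12
A vs F: 16–12
A beats every other candidate.

A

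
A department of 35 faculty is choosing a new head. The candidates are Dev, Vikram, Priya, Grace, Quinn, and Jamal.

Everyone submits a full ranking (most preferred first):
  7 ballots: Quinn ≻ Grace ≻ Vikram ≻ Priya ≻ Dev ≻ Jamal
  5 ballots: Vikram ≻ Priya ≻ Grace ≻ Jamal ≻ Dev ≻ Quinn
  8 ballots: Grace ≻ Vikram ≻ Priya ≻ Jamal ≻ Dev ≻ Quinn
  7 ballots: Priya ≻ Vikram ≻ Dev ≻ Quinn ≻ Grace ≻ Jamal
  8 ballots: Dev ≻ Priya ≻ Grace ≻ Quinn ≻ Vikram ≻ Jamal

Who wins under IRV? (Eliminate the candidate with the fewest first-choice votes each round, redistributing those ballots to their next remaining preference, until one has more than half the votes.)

Round 1: Dev 8, Vikram 5, Priya 7, Grace 8, Quinn 7, Jamal 0. Jamal eliminated.
Round 2: Dev 8, Vikram 5, Priya 7, Grace 8, Quinn 7. Vikram eliminated.
Round 3: Dev 8, Priya 12, Grace 8, Quinn 7. Quinn eliminated.
Round 4: Dev 8, Priya 12, Grace 15. Dev eliminated.
Round 5: Priya 20, Grace 15. Priya has a majority (≥18).

Priya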